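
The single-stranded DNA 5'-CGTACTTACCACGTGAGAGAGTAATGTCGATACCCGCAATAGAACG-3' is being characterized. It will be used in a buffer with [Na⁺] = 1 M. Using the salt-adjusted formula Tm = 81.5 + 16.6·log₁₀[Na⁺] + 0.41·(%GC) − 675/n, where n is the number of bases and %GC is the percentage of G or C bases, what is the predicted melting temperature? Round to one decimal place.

86.4°C

Length n = 46. Scanning the sequence gives C=11, G=11, A=15, T=9.
G+C = 22, so %GC = 22/46 × 100 = 47.826%
Salt term: 16.6 × (0) = 0
GC term: 0.41 × 47.826 = 19.609; length term: −675/46 = −14.674
Tm = 81.5 + (0) + 19.609 − 14.674 = 86.435 → 86.4°C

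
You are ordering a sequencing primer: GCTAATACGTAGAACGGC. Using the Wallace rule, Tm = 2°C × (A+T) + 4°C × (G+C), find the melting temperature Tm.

Scanning the sequence gives A=6, G=5, C=4, T=3.
AT pairs contribute 9, GC pairs contribute 9.
Tm = 2(9) + 4(9) = 18 + 36 = 54°C

54°C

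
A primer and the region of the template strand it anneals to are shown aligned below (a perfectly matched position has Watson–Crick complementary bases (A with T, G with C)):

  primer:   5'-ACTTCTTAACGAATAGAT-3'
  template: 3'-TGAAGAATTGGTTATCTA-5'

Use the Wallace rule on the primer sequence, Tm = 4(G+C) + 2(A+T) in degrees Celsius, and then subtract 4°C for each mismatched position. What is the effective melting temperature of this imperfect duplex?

42°C

Primer base counts: A=7, T=6, G=2, C=3 → A+T=13, G+C=5
Perfect-match Tm = 2(13) + 4(5) = 26 + 20 = 46°C
Mismatches (positions where the bases are not complementary): 1 (at position 11)
Effective Tm = 46 − 1×4 = 46 − 4 = 42°C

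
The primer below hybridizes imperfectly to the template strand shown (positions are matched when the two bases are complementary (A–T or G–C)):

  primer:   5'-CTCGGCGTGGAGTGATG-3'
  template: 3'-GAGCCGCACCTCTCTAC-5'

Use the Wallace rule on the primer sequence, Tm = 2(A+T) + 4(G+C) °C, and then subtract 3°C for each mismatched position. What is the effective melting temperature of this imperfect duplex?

Primer base counts: A=2, T=4, G=8, C=3 → A+T=6, G+C=11
Perfect-match Tm = 2(6) + 4(11) = 12 + 44 = 56°C
Mismatches (positions where the bases are not complementary): 1 (at position 13)
Effective Tm = 56 − 1×3 = 56 − 3 = 53°C

53°C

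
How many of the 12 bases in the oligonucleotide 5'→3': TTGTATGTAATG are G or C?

Counting bases: T=6, C=0, G=3, A=3
G+C = 3 + 0 = 3

3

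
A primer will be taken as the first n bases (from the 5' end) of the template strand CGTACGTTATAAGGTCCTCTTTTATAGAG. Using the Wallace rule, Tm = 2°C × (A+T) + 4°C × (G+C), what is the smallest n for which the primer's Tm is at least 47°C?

n = 17

First 16 bases: CGTACGTTATAAGGTC → Tm = 46°C (< 47°C)
First 17 bases: CGTACGTTATAAGGTCC → Tm = 50°C (≥ 47°C)
Since every base adds ≥2°C, Tm only increases with n, so the threshold is first crossed at n = 17.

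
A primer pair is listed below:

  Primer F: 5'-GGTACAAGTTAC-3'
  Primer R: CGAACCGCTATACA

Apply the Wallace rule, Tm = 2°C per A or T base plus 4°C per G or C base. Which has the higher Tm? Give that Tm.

Primer R, 42°C

Primer F: A+T=7, G+C=5 → Tm = 2(7)+4(5) = 34°C
Primer R: A+T=7, G+C=7 → Tm = 2(7)+4(7) = 42°C
34°C vs 42°C → primer R is higher.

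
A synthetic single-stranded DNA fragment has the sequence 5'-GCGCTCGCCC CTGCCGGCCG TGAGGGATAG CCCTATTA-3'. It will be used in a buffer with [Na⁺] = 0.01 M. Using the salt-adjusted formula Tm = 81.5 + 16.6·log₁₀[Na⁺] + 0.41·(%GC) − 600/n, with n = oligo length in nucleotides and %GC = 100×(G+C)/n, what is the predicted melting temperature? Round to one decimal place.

60.6°C

Length n = 38. Counting bases: G=12, T=7, A=5, C=14
G+C = 26, so %GC = 26/38 × 100 = 68.421%
Salt term: 16.6 × (-2) = -33.2
GC term: 0.41 × 68.421 = 28.053; length term: −600/38 = −15.789
Tm = 81.5 + (-33.2) + 28.053 − 15.789 = 60.564 → 60.6°C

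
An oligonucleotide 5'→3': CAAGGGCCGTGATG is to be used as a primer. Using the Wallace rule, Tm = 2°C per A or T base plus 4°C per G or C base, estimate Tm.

Counting bases: G=6, T=2, A=3, C=3
AT pairs contribute 5, GC pairs contribute 9.
Tm = 2(5) + 4(9) = 10 + 36 = 46°C

46°C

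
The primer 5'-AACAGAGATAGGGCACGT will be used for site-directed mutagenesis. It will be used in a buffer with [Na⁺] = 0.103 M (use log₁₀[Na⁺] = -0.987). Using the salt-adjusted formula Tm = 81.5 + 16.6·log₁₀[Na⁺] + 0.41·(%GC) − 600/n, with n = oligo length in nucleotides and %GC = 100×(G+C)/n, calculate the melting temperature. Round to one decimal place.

Length n = 18. C=3, A=7, T=2, G=6
G+C = 9, so %GC = 9/18 × 100 = 50%
Salt term: 16.6 × (-0.987) = -16.384
GC term: 0.41 × 50 = 20.5; length term: −600/18 = −33.333
Tm = 81.5 + (-16.384) + 20.5 − 33.333 = 52.283 → 52.3°C

52.3°C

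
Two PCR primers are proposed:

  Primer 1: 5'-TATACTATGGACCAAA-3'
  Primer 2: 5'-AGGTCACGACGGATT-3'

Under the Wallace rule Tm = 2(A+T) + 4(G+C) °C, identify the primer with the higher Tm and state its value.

Primer 1: A+T=11, G+C=5 → Tm = 2(11)+4(5) = 42°C
Primer 2: A+T=7, G+C=8 → Tm = 2(7)+4(8) = 46°C
42°C vs 46°C → primer 2 is higher.

Primer 2, 46°C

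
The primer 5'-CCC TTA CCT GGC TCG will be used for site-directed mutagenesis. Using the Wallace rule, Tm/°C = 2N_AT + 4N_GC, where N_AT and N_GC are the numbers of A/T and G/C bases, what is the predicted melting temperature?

50°C

Base counts: C=7, G=3, T=4, A=1
AT pairs contribute 5, GC pairs contribute 10.
Tm = 4·10 + 2·5 = 40 + 10 = 50°C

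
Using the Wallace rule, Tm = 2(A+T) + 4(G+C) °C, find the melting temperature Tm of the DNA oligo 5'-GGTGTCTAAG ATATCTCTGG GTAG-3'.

70°C

Scanning the sequence gives C=3, A=5, T=8, G=8.
A+T = 13, G+C = 11
Tm = 4·11 + 2·13 = 44 + 26 = 70°C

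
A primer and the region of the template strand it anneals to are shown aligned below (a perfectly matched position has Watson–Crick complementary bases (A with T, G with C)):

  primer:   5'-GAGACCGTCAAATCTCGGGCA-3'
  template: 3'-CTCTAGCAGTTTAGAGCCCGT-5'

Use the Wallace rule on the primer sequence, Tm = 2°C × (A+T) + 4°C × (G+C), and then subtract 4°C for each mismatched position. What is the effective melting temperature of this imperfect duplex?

Primer base counts: A=6, T=3, G=6, C=6 → A+T=9, G+C=12
Perfect-match Tm = 2(9) + 4(12) = 18 + 48 = 66°C
Mismatches (positions where the bases are not complementary): 1 (at position 5)
Effective Tm = 66 − 1×4 = 66 − 4 = 62°C

62°C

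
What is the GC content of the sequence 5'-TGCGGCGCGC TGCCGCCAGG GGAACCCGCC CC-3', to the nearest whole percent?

84%

T=2, G=12, A=3, C=15
G+C = 12 + 15 = 27 out of 32 bases
%GC = 27/32 × 100 = 84.38% ≈ 84%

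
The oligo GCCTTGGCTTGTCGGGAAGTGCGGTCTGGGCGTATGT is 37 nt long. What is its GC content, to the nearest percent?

62%

Base counts: T=11, G=16, A=3, C=7
G+C = 16 + 7 = 23 out of 37 bases
%GC = 23/37 × 100 = 62.16% ≈ 62%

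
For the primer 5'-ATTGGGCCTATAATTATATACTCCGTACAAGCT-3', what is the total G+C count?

12

Base counts: A=10, T=11, C=7, G=5
Total G or C: 5 + 7 = 12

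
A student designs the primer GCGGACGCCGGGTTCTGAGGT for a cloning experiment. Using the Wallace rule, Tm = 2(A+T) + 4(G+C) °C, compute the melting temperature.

72°C

Counting bases: G=10, C=5, A=2, T=4
So N_AT = 6 and N_GC = 15.
Tm = 2×6 + 4×15 = 72°C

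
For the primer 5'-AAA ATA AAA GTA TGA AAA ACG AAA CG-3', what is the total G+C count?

6

A=17, G=4, T=3, C=2
G+C = 4 + 2 = 6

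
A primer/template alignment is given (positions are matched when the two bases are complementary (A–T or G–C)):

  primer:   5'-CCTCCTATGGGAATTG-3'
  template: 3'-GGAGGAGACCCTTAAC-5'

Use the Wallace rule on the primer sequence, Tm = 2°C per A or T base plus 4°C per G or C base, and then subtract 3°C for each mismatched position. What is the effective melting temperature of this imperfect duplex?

Primer base counts: A=3, T=5, G=4, C=4 → A+T=8, G+C=8
Perfect-match Tm = 2(8) + 4(8) = 16 + 32 = 48°C
Mismatches (positions where the bases are not complementary): 1 (at position 7)
Effective Tm = 48 − 1×3 = 48 − 3 = 45°C

45°C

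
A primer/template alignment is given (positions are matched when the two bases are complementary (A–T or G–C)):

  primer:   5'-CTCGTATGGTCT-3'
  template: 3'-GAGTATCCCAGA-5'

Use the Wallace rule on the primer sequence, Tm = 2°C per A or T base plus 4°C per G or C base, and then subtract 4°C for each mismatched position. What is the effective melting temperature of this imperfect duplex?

Primer base counts: A=1, T=5, G=3, C=3 → A+T=6, G+C=6
Perfect-match Tm = 2(6) + 4(6) = 12 + 24 = 36°C
Mismatches (positions where the bases are not complementary): 2 (at positions 4, 7)
Effective Tm = 36 − 2×4 = 36 − 8 = 28°C

28°C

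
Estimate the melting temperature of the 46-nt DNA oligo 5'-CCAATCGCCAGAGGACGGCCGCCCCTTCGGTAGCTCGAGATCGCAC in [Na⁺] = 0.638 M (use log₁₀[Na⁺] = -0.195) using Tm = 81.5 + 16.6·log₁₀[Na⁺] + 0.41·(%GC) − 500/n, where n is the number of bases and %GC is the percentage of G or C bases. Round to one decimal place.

Length n = 46. T=6, A=9, C=18, G=13
G+C = 31, so %GC = 31/46 × 100 = 67.391%
Salt term: 16.6 × (-0.195) = -3.237
GC term: 0.41 × 67.391 = 27.63; length term: −500/46 = −10.87
Tm = 81.5 + (-3.237) + 27.63 − 10.87 = 95.023 → 95.0°C

95.0°C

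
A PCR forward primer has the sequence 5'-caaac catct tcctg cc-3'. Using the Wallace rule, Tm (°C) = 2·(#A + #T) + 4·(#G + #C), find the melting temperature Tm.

Counting bases: C=8, A=4, T=4, G=1
So N_AT = 8 and N_GC = 9.
Tm = 2×8 + 4×9 = 52°C

52°C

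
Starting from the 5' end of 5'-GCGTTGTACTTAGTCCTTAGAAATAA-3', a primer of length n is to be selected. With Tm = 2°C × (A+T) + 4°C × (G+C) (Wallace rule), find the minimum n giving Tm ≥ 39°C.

First 13 bases: GCGTTGTACTTAG → Tm = 38°C (< 39°C)
First 14 bases: GCGTTGTACTTAGT → Tm = 40°C (≥ 39°C)
Since every base adds ≥2°C, Tm only increases with n, so the threshold is first crossed at n = 14.

n = 14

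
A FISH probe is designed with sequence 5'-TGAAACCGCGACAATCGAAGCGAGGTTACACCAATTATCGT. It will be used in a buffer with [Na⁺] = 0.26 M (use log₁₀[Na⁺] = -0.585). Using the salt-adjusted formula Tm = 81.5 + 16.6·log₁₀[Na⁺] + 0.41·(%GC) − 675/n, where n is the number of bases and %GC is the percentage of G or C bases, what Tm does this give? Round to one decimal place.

Length n = 41. T=8, G=9, C=10, A=14
G+C = 19, so %GC = 19/41 × 100 = 46.341%
Salt term: 16.6 × (-0.585) = -9.711
GC term: 0.41 × 46.341 = 19; length term: −675/41 = −16.463
Tm = 81.5 + (-9.711) + 19 − 16.463 = 74.326 → 74.3°C

74.3°C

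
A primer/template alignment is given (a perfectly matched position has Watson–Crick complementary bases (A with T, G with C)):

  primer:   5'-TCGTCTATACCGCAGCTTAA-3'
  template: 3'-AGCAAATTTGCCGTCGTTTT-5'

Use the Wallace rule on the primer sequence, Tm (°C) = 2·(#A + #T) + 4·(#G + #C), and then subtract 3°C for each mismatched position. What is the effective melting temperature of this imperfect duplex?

43°C

Primer base counts: A=5, T=6, G=3, C=6 → A+T=11, G+C=9
Perfect-match Tm = 2(11) + 4(9) = 22 + 36 = 58°C
Mismatches (positions where the bases are not complementary): 5 (at positions 5, 8, 11, 17, 18)
Effective Tm = 58 − 5×3 = 58 − 15 = 43°C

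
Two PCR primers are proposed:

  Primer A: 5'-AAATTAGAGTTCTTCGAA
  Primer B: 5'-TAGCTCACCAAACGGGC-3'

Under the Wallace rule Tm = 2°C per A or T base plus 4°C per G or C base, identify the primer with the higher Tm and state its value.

Primer B, 54°C

Primer A: A+T=13, G+C=5 → Tm = 2(13)+4(5) = 46°C
Primer B: A+T=7, G+C=10 → Tm = 2(7)+4(10) = 54°C
46°C vs 54°C → primer B is higher.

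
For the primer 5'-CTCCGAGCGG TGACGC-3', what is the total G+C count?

12

Scanning the sequence gives A=2, G=6, T=2, C=6.
G+C = 6 + 6 = 12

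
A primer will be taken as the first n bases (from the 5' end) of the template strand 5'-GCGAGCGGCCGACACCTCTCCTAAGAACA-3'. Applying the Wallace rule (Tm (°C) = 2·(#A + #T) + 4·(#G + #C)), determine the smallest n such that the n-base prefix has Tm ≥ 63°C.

First 17 bases: GCGAGCGGCCGACACCT → Tm = 60°C (< 63°C)
First 18 bases: GCGAGCGGCCGACACCTC → Tm = 64°C (≥ 63°C)
Each additional base adds 2°C (A/T) or 4°C (G/C), so Tm is non-decreasing in n; n = 18 is the first length to reach 63°C.

n = 18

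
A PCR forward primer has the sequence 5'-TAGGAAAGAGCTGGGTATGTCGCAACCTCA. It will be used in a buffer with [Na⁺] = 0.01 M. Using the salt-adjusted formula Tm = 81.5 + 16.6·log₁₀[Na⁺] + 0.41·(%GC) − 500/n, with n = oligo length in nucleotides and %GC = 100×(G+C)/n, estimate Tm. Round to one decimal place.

52.1°C

Length n = 30. C=6, T=6, A=9, G=9
G+C = 15, so %GC = 15/30 × 100 = 50%
Salt term: 16.6 × (-2) = -33.2
GC term: 0.41 × 50 = 20.5; length term: −500/30 = −16.667
Tm = 81.5 + (-33.2) + 20.5 − 16.667 = 52.133 → 52.1°C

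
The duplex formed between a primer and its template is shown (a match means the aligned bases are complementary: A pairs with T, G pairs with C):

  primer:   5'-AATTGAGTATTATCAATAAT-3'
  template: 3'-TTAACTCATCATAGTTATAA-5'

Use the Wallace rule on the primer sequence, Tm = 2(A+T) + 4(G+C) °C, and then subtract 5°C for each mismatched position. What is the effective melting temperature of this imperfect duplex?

Primer base counts: A=9, T=8, G=2, C=1 → A+T=17, G+C=3
Perfect-match Tm = 2(17) + 4(3) = 34 + 12 = 46°C
Mismatches (positions where the bases are not complementary): 2 (at positions 10, 19)
Effective Tm = 46 − 2×5 = 46 − 10 = 36°C

36°C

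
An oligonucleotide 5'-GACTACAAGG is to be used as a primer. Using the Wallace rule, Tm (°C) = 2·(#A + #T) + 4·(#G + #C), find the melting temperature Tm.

30°C

Scanning the sequence gives A=4, C=2, T=1, G=3.
AT pairs contribute 5, GC pairs contribute 5.
Tm = 2×5 + 4×5 = 30°C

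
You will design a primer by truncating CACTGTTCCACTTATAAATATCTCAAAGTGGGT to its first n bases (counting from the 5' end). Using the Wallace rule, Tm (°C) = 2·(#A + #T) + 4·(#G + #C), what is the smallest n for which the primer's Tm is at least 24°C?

n = 8

First 7 bases: CACTGTT → Tm = 20°C (< 24°C)
First 8 bases: CACTGTTC → Tm = 24°C (≥ 24°C)
Since every base adds ≥2°C, Tm only increases with n, so the threshold is first crossed at n = 8.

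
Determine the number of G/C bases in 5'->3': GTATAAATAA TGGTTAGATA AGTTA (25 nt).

Base counts: A=11, C=0, T=9, G=5
Total G or C: 5 + 0 = 5

5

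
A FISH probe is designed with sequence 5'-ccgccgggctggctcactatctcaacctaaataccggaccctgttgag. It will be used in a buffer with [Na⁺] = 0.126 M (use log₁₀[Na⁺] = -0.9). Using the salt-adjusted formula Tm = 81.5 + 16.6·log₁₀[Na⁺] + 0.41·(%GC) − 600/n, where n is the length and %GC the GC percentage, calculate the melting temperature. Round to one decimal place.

Length n = 48. Base counts: C=17, T=10, A=10, G=11
G+C = 28, so %GC = 28/48 × 100 = 58.333%
Salt term: 16.6 × (-0.9) = -14.94
GC term: 0.41 × 58.333 = 23.917; length term: −600/48 = −12.5
Tm = 81.5 + (-14.94) + 23.917 − 12.5 = 77.977 → 78.0°C

78.0°C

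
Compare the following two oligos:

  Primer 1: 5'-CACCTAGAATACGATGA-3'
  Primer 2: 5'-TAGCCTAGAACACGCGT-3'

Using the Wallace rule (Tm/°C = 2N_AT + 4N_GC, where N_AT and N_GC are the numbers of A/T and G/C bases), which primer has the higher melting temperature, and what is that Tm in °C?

Primer 2, 52°C

Primer 1: A+T=10, G+C=7 → Tm = 2(10)+4(7) = 48°C
Primer 2: A+T=8, G+C=9 → Tm = 2(8)+4(9) = 52°C
48°C vs 52°C → primer 2 is higher.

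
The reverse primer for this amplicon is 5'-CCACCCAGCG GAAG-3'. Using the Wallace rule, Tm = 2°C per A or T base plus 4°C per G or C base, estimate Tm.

48°C

Counting bases: A=4, G=4, T=0, C=6
A+T = 4, G+C = 10
Tm = 2(4) + 4(10) = 8 + 40 = 48°C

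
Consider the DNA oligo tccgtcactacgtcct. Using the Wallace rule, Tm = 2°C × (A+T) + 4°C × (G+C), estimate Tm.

50°C

Base counts: A=2, T=5, G=2, C=7
So N_AT = 7 and N_GC = 9.
Tm = 4·9 + 2·7 = 36 + 14 = 50°C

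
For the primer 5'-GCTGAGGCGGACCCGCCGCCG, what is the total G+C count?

18

Base counts: C=9, A=2, G=9, T=1
G+C = 9 + 9 = 18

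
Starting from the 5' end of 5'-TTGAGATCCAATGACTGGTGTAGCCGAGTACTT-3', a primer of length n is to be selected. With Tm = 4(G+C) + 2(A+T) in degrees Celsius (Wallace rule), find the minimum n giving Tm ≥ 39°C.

First 14 bases: TTGAGATCCAATGA → Tm = 38°C (< 39°C)
First 15 bases: TTGAGATCCAATGAC → Tm = 42°C (≥ 39°C)
Each additional base adds 2°C (A/T) or 4°C (G/C), so Tm is non-decreasing in n; n = 15 is the first length to reach 39°C.

n = 15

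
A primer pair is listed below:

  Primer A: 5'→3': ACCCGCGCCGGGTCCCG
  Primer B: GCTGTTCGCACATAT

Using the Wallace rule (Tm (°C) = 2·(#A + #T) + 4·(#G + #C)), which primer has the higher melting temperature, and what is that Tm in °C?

Primer A: A+T=2, G+C=15 → Tm = 2(2)+4(15) = 64°C
Primer B: A+T=8, G+C=7 → Tm = 2(8)+4(7) = 44°C
64°C vs 44°C → primer A is higher.

Primer A, 64°C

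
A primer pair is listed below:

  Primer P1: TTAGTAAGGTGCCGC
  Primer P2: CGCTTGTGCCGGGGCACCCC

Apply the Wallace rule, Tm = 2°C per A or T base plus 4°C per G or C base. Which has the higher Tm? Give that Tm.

Primer P1: A+T=7, G+C=8 → Tm = 2(7)+4(8) = 46°C
Primer P2: A+T=4, G+C=16 → Tm = 2(4)+4(16) = 72°C
46°C vs 72°C → primer P2 is higher.

Primer P2, 72°C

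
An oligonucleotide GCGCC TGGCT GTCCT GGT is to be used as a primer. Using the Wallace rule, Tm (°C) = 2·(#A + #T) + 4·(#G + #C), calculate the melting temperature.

62°C

G=7, A=0, T=5, C=6
A+T = 5, G+C = 13
Tm = 4·13 + 2·5 = 52 + 10 = 62°C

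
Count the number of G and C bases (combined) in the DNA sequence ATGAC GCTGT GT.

6

G=4, C=2, A=2, T=4
Total G or C: 4 + 2 = 6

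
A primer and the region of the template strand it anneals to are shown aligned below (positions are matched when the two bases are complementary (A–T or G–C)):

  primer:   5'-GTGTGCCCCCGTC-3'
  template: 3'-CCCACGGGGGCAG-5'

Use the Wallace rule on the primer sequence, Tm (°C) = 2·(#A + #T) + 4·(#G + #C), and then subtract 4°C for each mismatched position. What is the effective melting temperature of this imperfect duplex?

42°C

Primer base counts: A=0, T=3, G=4, C=6 → A+T=3, G+C=10
Perfect-match Tm = 2(3) + 4(10) = 6 + 40 = 46°C
Mismatches (positions where the bases are not complementary): 1 (at position 2)
Effective Tm = 46 − 1×4 = 46 − 4 = 42°C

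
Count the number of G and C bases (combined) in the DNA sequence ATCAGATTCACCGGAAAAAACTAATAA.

Base counts: C=5, T=5, G=3, A=14
Total G or C: 3 + 5 = 8

8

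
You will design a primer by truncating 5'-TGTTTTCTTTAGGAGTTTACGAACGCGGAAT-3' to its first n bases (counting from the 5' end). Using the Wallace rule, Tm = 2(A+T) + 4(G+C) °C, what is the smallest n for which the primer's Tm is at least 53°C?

n = 21

First 20 bases: TGTTTTCTTTAGGAGTTTAC → Tm = 52°C (< 53°C)
First 21 bases: TGTTTTCTTTAGGAGTTTACG → Tm = 56°C (≥ 53°C)
Each additional base adds 2°C (A/T) or 4°C (G/C), so Tm is non-decreasing in n; n = 21 is the first length to reach 53°C.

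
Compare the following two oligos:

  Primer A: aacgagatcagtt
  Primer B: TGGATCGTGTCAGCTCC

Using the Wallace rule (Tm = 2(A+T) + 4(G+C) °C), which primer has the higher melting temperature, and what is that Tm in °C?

Primer B, 54°C

Primer A: A+T=8, G+C=5 → Tm = 2(8)+4(5) = 36°C
Primer B: A+T=7, G+C=10 → Tm = 2(7)+4(10) = 54°C
36°C vs 54°C → primer B is higher.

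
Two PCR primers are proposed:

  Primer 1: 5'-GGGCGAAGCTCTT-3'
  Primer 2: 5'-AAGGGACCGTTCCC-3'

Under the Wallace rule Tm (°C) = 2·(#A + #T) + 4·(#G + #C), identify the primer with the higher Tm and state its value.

Primer 1: A+T=5, G+C=8 → Tm = 2(5)+4(8) = 42°C
Primer 2: A+T=5, G+C=9 → Tm = 2(5)+4(9) = 46°C
42°C vs 46°C → primer 2 is higher.

Primer 2, 46°C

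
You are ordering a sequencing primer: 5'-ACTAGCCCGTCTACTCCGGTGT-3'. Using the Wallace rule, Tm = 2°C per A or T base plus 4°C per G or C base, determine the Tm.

Base counts: A=3, T=6, G=5, C=8
AT pairs contribute 9, GC pairs contribute 13.
Tm = 2×9 + 4×13 = 70°C

70°C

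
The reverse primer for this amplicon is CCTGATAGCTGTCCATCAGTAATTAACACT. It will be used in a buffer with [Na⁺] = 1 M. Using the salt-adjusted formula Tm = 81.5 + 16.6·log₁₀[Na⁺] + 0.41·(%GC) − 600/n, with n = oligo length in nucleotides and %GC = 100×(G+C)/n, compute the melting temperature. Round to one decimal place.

77.9°C

Length n = 30. T=9, C=8, A=9, G=4
G+C = 12, so %GC = 12/30 × 100 = 40%
Salt term: 16.6 × (0) = 0
GC term: 0.41 × 40 = 16.4; length term: −600/30 = −20
Tm = 81.5 + (0) + 16.4 − 20 = 77.9 → 77.9°C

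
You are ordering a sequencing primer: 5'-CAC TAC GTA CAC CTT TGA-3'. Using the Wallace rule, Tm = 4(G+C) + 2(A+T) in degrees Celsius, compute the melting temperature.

Base counts: T=5, A=5, C=6, G=2
So N_AT = 10 and N_GC = 8.
Tm = 4·8 + 2·10 = 32 + 20 = 52°C

52°C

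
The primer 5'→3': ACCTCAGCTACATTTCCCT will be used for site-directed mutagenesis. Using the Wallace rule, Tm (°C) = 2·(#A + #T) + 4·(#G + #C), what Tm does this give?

56°C

C=8, A=4, T=6, G=1
AT pairs contribute 10, GC pairs contribute 9.
Tm = 2×10 + 4×9 = 56°C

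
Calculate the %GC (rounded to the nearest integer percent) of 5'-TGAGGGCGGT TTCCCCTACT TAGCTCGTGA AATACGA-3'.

51%

Counting bases: C=9, A=8, T=10, G=10
G+C = 10 + 9 = 19 out of 37 bases
%GC = 19/37 × 100 = 51.35% ≈ 51%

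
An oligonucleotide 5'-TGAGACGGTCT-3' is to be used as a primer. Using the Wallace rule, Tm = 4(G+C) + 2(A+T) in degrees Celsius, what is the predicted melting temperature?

34°C

C=2, A=2, T=3, G=4
A+T = 5, G+C = 6
Tm = 4·6 + 2·5 = 24 + 10 = 34°C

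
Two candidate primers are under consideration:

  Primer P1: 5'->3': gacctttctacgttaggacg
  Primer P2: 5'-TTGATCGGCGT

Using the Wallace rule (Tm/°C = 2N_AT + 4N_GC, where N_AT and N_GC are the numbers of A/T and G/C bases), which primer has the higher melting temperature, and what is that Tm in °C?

Primer P1, 60°C

Primer P1: A+T=10, G+C=10 → Tm = 2(10)+4(10) = 60°C
Primer P2: A+T=5, G+C=6 → Tm = 2(5)+4(6) = 34°C
60°C vs 34°C → primer P1 is higher.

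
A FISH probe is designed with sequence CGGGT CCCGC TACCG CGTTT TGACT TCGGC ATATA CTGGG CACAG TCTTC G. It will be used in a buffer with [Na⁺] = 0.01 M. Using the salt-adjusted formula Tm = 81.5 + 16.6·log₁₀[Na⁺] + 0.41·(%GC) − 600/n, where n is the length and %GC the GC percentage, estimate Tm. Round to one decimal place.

60.7°C

Length n = 51. Scanning the sequence gives A=7, T=14, G=14, C=16.
G+C = 30, so %GC = 30/51 × 100 = 58.824%
Salt term: 16.6 × (-2) = -33.2
GC term: 0.41 × 58.824 = 24.118; length term: −600/51 = −11.765
Tm = 81.5 + (-33.2) + 24.118 − 11.765 = 60.653 → 60.7°C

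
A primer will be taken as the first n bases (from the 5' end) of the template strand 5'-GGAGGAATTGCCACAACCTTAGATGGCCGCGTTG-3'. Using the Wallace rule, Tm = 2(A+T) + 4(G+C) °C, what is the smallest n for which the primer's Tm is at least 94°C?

n = 30

First 29 bases: GGAGGAATTGCCACAACCTTAGATGGCCG → Tm = 90°C (< 94°C)
First 30 bases: GGAGGAATTGCCACAACCTTAGATGGCCGC → Tm = 94°C (≥ 94°C)
Since every base adds ≥2°C, Tm only increases with n, so the threshold is first crossed at n = 30.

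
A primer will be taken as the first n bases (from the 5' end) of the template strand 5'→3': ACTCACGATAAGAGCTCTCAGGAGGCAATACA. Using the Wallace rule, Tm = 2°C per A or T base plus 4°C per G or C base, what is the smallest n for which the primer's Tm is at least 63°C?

First 21 bases: ACTCACGATAAGAGCTCTCAG → Tm = 62°C (< 63°C)
First 22 bases: ACTCACGATAAGAGCTCTCAGG → Tm = 66°C (≥ 63°C)
Each additional base adds 2°C (A/T) or 4°C (G/C), so Tm is non-decreasing in n; n = 22 is the first length to reach 63°C.

n = 22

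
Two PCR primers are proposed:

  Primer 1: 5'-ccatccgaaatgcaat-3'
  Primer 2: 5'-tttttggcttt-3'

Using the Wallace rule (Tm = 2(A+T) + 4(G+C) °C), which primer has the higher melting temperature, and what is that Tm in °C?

Primer 1: A+T=9, G+C=7 → Tm = 2(9)+4(7) = 46°C
Primer 2: A+T=8, G+C=3 → Tm = 2(8)+4(3) = 28°C
46°C vs 28°C → primer 1 is higher.

Primer 1, 46°C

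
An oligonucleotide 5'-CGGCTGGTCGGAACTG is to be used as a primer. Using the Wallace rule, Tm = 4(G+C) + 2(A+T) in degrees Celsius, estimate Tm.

Scanning the sequence gives T=3, C=4, G=7, A=2.
So N_AT = 5 and N_GC = 11.
Tm = 2(5) + 4(11) = 10 + 44 = 54°C

54°C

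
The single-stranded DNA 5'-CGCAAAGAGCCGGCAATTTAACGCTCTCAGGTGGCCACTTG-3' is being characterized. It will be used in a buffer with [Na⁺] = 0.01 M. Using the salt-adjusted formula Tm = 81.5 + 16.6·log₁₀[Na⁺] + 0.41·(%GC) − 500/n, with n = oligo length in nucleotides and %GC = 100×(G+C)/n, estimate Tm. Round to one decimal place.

59.1°C

Length n = 41. T=8, C=12, G=11, A=10
G+C = 23, so %GC = 23/41 × 100 = 56.098%
Salt term: 16.6 × (-2) = -33.2
GC term: 0.41 × 56.098 = 23; length term: −500/41 = −12.195
Tm = 81.5 + (-33.2) + 23 − 12.195 = 59.105 → 59.1°C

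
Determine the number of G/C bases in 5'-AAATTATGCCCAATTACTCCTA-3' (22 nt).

7

Counting bases: A=8, C=6, T=7, G=1
Total G or C: 1 + 6 = 7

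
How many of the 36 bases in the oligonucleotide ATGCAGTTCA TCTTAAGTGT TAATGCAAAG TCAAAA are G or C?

Counting bases: G=6, A=14, C=5, T=11
Total G or C: 6 + 5 = 11

11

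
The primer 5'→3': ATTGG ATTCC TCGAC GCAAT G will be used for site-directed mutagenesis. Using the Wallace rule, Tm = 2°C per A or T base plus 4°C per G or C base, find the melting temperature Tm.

62°C

C=5, A=5, G=5, T=6
AT pairs contribute 11, GC pairs contribute 10.
Tm = 4·10 + 2·11 = 40 + 22 = 62°C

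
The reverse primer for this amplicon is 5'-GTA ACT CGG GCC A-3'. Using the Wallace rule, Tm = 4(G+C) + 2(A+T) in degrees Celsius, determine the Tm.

42°C

Counting bases: A=3, C=4, T=2, G=4
AT pairs contribute 5, GC pairs contribute 8.
Tm = 2×5 + 4×8 = 42°C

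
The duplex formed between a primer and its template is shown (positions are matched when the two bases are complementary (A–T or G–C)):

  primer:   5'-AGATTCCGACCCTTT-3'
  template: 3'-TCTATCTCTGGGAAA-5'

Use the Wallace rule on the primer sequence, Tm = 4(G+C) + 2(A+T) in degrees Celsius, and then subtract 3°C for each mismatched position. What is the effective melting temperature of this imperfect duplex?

35°C

Primer base counts: A=3, T=5, G=2, C=5 → A+T=8, G+C=7
Perfect-match Tm = 2(8) + 4(7) = 16 + 28 = 44°C
Mismatches (positions where the bases are not complementary): 3 (at positions 5, 6, 7)
Effective Tm = 44 − 3×3 = 44 − 9 = 35°C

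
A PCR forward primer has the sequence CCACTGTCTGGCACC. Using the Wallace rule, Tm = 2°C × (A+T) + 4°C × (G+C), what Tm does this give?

C=7, A=2, T=3, G=3
A+T = 5, G+C = 10
Tm = 2×5 + 4×10 = 50°C

50°C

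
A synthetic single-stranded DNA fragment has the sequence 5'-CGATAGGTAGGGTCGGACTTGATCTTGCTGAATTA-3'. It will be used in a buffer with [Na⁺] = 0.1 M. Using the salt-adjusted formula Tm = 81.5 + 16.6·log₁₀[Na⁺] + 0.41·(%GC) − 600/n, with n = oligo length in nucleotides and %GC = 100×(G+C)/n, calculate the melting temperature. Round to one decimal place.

66.5°C

Length n = 35. A=8, T=11, C=5, G=11
G+C = 16, so %GC = 16/35 × 100 = 45.714%
Salt term: 16.6 × (-1) = -16.6
GC term: 0.41 × 45.714 = 18.743; length term: −600/35 = −17.143
Tm = 81.5 + (-16.6) + 18.743 − 17.143 = 66.5 → 66.5°C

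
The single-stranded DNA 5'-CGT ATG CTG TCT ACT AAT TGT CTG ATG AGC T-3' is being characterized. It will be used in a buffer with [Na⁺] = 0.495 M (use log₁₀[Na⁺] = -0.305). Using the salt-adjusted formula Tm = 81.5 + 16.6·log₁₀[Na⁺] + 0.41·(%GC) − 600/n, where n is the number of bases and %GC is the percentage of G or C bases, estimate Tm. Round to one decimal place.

74.3°C

Length n = 31. Scanning the sequence gives A=6, G=7, C=6, T=12.
G+C = 13, so %GC = 13/31 × 100 = 41.935%
Salt term: 16.6 × (-0.305) = -5.063
GC term: 0.41 × 41.935 = 17.193; length term: −600/31 = −19.355
Tm = 81.5 + (-5.063) + 17.193 − 19.355 = 74.275 → 74.3°C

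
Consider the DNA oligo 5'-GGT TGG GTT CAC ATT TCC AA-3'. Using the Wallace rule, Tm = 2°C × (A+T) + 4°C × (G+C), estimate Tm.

58°C

C=4, A=4, G=5, T=7
A+T = 11, G+C = 9
Tm = 2(11) + 4(9) = 22 + 36 = 58°C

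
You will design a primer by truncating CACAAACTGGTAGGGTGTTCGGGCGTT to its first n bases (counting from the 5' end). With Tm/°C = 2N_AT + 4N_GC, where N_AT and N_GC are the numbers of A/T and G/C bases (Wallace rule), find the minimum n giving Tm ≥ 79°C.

First 24 bases: CACAAACTGGTAGGGTGTTCGGGC → Tm = 76°C (< 79°C)
First 25 bases: CACAAACTGGTAGGGTGTTCGGGCG → Tm = 80°C (≥ 79°C)
Since every base adds ≥2°C, Tm only increases with n, so the threshold is first crossed at n = 25.

n = 25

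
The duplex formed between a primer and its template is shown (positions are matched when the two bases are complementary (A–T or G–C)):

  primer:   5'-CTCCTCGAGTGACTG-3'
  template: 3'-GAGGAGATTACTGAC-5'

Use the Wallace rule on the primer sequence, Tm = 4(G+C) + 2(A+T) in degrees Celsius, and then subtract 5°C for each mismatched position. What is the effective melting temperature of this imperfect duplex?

38°C

Primer base counts: A=2, T=4, G=4, C=5 → A+T=6, G+C=9
Perfect-match Tm = 2(6) + 4(9) = 12 + 36 = 48°C
Mismatches (positions where the bases are not complementary): 2 (at positions 7, 9)
Effective Tm = 48 − 2×5 = 48 − 10 = 38°C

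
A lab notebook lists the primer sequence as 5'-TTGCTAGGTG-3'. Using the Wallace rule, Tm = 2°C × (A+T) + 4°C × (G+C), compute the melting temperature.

30°C

Base counts: G=4, C=1, A=1, T=4
A+T = 5, G+C = 5
Tm = 2×5 + 4×5 = 30°C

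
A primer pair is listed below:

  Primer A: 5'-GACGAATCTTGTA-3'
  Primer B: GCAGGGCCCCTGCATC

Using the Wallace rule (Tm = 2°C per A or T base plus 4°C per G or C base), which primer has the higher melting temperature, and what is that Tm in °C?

Primer A: A+T=8, G+C=5 → Tm = 2(8)+4(5) = 36°C
Primer B: A+T=4, G+C=12 → Tm = 2(4)+4(12) = 56°C
36°C vs 56°C → primer B is higher.

Primer B, 56°C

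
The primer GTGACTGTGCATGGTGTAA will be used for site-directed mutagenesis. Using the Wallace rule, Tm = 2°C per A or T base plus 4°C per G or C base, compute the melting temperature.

Scanning the sequence gives A=4, C=2, T=6, G=7.
AT pairs contribute 10, GC pairs contribute 9.
Tm = 2×10 + 4×9 = 56°C

56°C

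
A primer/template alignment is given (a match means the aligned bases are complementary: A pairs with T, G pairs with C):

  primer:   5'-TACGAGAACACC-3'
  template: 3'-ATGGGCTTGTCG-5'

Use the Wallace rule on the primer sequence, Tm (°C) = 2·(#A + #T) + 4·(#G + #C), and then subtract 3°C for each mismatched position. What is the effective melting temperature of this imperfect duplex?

27°C

Primer base counts: A=5, T=1, G=2, C=4 → A+T=6, G+C=6
Perfect-match Tm = 2(6) + 4(6) = 12 + 24 = 36°C
Mismatches (positions where the bases are not complementary): 3 (at positions 4, 5, 11)
Effective Tm = 36 − 3×3 = 36 − 9 = 27°C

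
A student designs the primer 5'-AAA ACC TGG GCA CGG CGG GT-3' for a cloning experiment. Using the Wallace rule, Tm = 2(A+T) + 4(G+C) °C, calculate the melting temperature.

66°C

Counting bases: G=8, C=5, A=5, T=2
AT pairs contribute 7, GC pairs contribute 13.
Tm = 2×7 + 4×13 = 66°C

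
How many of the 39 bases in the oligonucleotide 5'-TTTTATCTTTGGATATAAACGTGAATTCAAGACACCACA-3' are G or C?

Base counts: G=5, C=7, T=13, A=14
G+C = 5 + 7 = 12

12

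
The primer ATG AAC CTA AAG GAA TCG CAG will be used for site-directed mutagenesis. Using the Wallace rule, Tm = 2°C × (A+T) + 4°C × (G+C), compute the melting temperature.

Scanning the sequence gives A=9, C=4, T=3, G=5.
A+T = 12, G+C = 9
Tm = 2(12) + 4(9) = 24 + 36 = 60°C

60°C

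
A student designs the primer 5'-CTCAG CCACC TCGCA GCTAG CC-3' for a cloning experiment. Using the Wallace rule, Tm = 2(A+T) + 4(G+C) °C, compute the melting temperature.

Counting bases: A=4, G=4, T=3, C=11
So N_AT = 7 and N_GC = 15.
Tm = 2(7) + 4(15) = 14 + 60 = 74°C

74°C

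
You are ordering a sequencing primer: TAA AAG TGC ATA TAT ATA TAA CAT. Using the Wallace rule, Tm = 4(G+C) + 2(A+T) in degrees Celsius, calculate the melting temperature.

56°C

Base counts: T=8, A=12, G=2, C=2
So N_AT = 20 and N_GC = 4.
Tm = 4·4 + 2·20 = 16 + 40 = 56°C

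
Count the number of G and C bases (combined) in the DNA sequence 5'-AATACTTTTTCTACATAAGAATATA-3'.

4

Scanning the sequence gives T=10, G=1, A=11, C=3.
Total G or C: 1 + 3 = 4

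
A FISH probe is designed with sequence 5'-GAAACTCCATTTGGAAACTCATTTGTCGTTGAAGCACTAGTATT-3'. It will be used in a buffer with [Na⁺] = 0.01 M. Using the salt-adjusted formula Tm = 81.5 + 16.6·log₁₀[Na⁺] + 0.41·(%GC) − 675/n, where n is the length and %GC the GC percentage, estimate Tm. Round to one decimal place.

47.9°C

Length n = 44. Scanning the sequence gives T=15, G=8, C=8, A=13.
G+C = 16, so %GC = 16/44 × 100 = 36.364%
Salt term: 16.6 × (-2) = -33.2
GC term: 0.41 × 36.364 = 14.909; length term: −675/44 = −15.341
Tm = 81.5 + (-33.2) + 14.909 − 15.341 = 47.868 → 47.9°C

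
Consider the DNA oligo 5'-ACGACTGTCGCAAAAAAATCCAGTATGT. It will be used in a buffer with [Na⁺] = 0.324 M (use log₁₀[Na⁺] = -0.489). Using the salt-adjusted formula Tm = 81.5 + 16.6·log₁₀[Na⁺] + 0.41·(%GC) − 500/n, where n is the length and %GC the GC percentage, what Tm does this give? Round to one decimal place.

71.6°C

Length n = 28. Scanning the sequence gives C=6, G=5, A=11, T=6.
G+C = 11, so %GC = 11/28 × 100 = 39.286%
Salt term: 16.6 × (-0.489) = -8.117
GC term: 0.41 × 39.286 = 16.107; length term: −500/28 = −17.857
Tm = 81.5 + (-8.117) + 16.107 − 17.857 = 71.633 → 71.6°C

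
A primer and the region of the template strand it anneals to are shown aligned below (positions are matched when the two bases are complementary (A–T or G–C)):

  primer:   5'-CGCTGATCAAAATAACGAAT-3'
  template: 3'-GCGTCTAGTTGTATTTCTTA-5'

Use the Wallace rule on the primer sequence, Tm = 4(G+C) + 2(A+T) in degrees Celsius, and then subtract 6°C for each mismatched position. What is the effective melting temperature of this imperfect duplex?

Primer base counts: A=9, T=4, G=3, C=4 → A+T=13, G+C=7
Perfect-match Tm = 2(13) + 4(7) = 26 + 28 = 54°C
Mismatches (positions where the bases are not complementary): 3 (at positions 4, 11, 16)
Effective Tm = 54 − 3×6 = 54 − 18 = 36°C

36°C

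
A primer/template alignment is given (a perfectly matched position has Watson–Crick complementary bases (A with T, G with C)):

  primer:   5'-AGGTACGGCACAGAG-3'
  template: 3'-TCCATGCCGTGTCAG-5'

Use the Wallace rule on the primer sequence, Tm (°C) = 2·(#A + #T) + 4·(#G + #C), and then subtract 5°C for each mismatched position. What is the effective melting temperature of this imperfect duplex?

38°C

Primer base counts: A=5, T=1, G=6, C=3 → A+T=6, G+C=9
Perfect-match Tm = 2(6) + 4(9) = 12 + 36 = 48°C
Mismatches (positions where the bases are not complementary): 2 (at positions 14, 15)
Effective Tm = 48 − 2×5 = 48 − 10 = 38°C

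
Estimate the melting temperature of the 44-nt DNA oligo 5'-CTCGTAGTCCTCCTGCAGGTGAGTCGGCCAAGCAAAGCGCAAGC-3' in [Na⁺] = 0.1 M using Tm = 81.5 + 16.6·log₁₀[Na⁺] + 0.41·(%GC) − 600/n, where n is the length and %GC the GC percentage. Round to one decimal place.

Length n = 44. Counting bases: G=13, A=10, C=14, T=7
G+C = 27, so %GC = 27/44 × 100 = 61.364%
Salt term: 16.6 × (-1) = -16.6
GC term: 0.41 × 61.364 = 25.159; length term: −600/44 = −13.636
Tm = 81.5 + (-16.6) + 25.159 − 13.636 = 76.423 → 76.4°C

76.4°C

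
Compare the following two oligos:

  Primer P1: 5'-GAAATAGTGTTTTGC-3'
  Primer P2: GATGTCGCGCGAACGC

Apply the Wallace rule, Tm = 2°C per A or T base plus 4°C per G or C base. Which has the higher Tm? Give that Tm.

Primer P1: A+T=10, G+C=5 → Tm = 2(10)+4(5) = 40°C
Primer P2: A+T=5, G+C=11 → Tm = 2(5)+4(11) = 54°C
40°C vs 54°C → primer P2 is higher.

Primer P2, 54°C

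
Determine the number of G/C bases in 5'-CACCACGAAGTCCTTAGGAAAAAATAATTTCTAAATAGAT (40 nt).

12

Scanning the sequence gives G=5, A=18, C=7, T=10.
G+C = 5 + 7 = 12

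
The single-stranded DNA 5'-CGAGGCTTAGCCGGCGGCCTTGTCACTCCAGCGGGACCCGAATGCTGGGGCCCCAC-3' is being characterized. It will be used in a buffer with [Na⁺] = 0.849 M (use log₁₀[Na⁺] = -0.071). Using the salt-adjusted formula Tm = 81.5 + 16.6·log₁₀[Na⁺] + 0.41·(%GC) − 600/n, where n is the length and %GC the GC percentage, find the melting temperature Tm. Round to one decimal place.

98.9°C

Length n = 56. Counting bases: G=19, C=21, A=8, T=8
G+C = 40, so %GC = 40/56 × 100 = 71.429%
Salt term: 16.6 × (-0.071) = -1.179
GC term: 0.41 × 71.429 = 29.286; length term: −600/56 = −10.714
Tm = 81.5 + (-1.179) + 29.286 − 10.714 = 98.893 → 98.9°C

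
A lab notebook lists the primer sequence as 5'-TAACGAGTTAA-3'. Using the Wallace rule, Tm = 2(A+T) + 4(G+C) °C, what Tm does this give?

Base counts: C=1, A=5, T=3, G=2
AT pairs contribute 8, GC pairs contribute 3.
Tm = 2(8) + 4(3) = 16 + 12 = 28°C

28°C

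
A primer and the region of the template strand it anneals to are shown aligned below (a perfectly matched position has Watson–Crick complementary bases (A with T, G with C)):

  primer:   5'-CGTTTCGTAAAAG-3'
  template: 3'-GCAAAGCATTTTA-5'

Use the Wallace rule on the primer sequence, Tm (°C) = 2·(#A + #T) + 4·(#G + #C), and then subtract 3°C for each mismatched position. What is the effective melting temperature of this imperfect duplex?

33°C

Primer base counts: A=4, T=4, G=3, C=2 → A+T=8, G+C=5
Perfect-match Tm = 2(8) + 4(5) = 16 + 20 = 36°C
Mismatches (positions where the bases are not complementary): 1 (at position 13)
Effective Tm = 36 − 1×3 = 36 − 3 = 33°C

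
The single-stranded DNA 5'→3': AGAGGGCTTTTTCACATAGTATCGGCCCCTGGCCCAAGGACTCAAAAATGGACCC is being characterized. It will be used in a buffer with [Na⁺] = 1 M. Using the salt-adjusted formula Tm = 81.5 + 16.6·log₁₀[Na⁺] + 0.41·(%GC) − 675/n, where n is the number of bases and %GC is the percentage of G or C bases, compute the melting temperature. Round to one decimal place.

Length n = 55. Scanning the sequence gives C=16, A=15, T=11, G=13.
G+C = 29, so %GC = 29/55 × 100 = 52.727%
Salt term: 16.6 × (0) = 0
GC term: 0.41 × 52.727 = 21.618; length term: −675/55 = −12.273
Tm = 81.5 + (0) + 21.618 − 12.273 = 90.845 → 90.8°C

90.8°C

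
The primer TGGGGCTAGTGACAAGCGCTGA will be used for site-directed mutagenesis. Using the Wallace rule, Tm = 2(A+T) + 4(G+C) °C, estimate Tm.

Base counts: A=5, C=4, G=9, T=4
A+T = 9, G+C = 13
Tm = 2(9) + 4(13) = 18 + 52 = 70°C

70°C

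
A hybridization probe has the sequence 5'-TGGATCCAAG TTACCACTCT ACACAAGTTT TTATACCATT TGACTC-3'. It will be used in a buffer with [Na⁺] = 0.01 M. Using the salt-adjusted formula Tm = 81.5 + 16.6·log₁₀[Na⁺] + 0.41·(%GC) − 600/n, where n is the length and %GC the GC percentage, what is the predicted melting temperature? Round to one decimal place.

Length n = 46. G=5, A=13, T=16, C=12
G+C = 17, so %GC = 17/46 × 100 = 36.957%
Salt term: 16.6 × (-2) = -33.2
GC term: 0.41 × 36.957 = 15.152; length term: −600/46 = −13.043
Tm = 81.5 + (-33.2) + 15.152 − 13.043 = 50.409 → 50.4°C

50.4°C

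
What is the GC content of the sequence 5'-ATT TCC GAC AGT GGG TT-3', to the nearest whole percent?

47%

Counting bases: A=3, G=5, T=6, C=3
G+C = 5 + 3 = 8 out of 17 bases
%GC = 8/17 × 100 = 47.06% ≈ 47%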